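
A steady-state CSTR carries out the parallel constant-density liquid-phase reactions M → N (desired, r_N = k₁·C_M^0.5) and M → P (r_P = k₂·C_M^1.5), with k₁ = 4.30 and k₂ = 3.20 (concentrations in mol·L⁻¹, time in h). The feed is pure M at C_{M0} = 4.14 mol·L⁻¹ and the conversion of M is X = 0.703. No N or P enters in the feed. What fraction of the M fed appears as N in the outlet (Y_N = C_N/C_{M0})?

Exit C_M = C_{M0}(1−X) = 4.14×0.297 = 1.230 mol·L⁻¹.
In a CSTR the entire volume is at exit conditions, so r_N = 4.30×1.230^0.5 = 4.768 and r_P = 3.20×1.230^1.5 = 4.363.
Fraction of consumed M going to N: r_N/(r_N+r_P) = 0.5222.
C_N = 0.5222·C_{M0}·X = 0.5222×4.14×0.703 = 1.52 mol·L⁻¹; Y_N = C_N/C_{M0} = 0.367.

0.367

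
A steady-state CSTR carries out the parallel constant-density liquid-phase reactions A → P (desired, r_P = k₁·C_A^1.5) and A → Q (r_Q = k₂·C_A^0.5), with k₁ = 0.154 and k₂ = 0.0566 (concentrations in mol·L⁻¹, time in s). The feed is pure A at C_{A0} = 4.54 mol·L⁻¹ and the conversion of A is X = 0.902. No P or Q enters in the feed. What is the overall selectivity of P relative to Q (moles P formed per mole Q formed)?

1.21

Exit C_A = C_{A0}(1−X) = 4.54×0.0980 = 0.4449 mol·L⁻¹.
In a CSTR the entire volume is at exit conditions, so r_P = 0.154×0.4449^1.5 = 0.04570 and r_Q = 0.0566×0.4449^0.5 = 0.03775.
Overall selectivity = C_P/C_Q = r_Pτ/(r_Qτ) = r_P/r_Q = 1.21.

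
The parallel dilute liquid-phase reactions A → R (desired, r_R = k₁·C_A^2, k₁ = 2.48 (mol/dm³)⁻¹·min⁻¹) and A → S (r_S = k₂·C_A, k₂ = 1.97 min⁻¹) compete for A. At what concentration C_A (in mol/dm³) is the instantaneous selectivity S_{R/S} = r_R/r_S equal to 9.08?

S_{R/S} = (k₁/k₂)·C_A ⇒ C_A = S·k₂/k₁.
= 9.08×1.97/2.48 = 7.21 mol/dm³.

7.21 mol/dm³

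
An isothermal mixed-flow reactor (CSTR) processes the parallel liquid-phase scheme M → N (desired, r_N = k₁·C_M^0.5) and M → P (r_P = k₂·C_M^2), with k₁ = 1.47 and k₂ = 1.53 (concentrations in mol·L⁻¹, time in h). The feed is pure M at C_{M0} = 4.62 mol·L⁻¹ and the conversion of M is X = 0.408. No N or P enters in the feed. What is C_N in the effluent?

0.330 mol·L⁻¹

Exit C_M = C_{M0}(1−X) = 4.62×0.592 = 2.735 mol·L⁻¹.
A CSTR operates uniformly at the exit composition, giving r_N = 2.431 and r_P = 11.45 (each k·C_M^n at C_M = 2.735).
Fraction of consumed M going to N: r_N/(r_N+r_P) = 0.1752.
C_N = 0.1752·C_{M0}·X = 0.1752×4.62×0.408 = 0.330 mol·L⁻¹.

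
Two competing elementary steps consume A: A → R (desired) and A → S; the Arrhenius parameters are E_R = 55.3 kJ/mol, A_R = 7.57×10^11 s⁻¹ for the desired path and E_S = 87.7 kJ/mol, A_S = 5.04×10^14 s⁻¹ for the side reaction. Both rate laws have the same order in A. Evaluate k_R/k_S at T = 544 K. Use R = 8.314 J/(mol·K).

1.94

Since both paths have the same order in A, the concentration cancels and S_{R/S} = k_R/k_S = (A_R/A_S)·exp[(E_S−E_R)/(RT)].
(E_S−E_R)/(RT) = (87.7−55.3)×10³/(8.314×544) = 32400/4523 = 7.164.
k_R/k_S = (7.57×10^11/5.04×10^14)·exp(7.164) = 0.001502 × 1292 = 1.94.
Since E_R < E_S, lowering the temperature improves selectivity toward R.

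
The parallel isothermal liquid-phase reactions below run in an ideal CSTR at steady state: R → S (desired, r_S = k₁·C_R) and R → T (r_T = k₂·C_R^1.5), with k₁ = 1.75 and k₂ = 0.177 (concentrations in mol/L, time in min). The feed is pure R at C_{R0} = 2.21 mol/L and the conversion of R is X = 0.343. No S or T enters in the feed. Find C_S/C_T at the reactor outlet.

8.21

Exit C_R = C_{R0}(1−X) = 2.21×0.657 = 1.452 mol/L.
In a CSTR the entire volume is at exit conditions, so r_S = 1.75×1.452 = 2.541 and r_T = 0.177×1.452^1.5 = 0.3097.
Overall selectivity = C_S/C_T = r_Sτ/(r_Tτ) = r_S/r_T = 8.21.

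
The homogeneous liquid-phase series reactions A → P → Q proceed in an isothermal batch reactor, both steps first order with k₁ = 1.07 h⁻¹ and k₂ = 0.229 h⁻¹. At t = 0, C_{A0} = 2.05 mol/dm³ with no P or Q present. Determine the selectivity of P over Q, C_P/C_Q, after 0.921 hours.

7.79

Solving the coupled first-order balances gives C_P(t) = [k₁/(k₂−k₁)]·C_{A0}·(e^(−k₁t) − e^(−k₂t)).
e^(−k₁t) = e^(−1.07×0.921) = e^(−0.9855) = 0.3733; e^(−k₂t) = e^(−0.2109) = 0.8098.
C_P = 1.07×2.05/(0.229−1.07) × (0.3733−0.8098) = (-2.608)×(-0.4366) = 1.139 mol/dm³.
C_A = C_{A0}e^(−k₁t) = 0.7652 mol/dm³, so C_Q = C_{A0}−C_A−C_P = 0.1461 mol/dm³; C_P/C_Q = 7.79.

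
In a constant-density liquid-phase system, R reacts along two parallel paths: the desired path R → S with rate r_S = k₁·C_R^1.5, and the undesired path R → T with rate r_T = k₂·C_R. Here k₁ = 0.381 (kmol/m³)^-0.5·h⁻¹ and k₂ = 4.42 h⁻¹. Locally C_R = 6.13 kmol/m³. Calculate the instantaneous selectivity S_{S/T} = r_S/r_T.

0.213

S_{S/T} = r_S/r_T = (k₁·C_R^1.5)/(k₂·C_R) = (k₁/k₂)·C_R^0.5.
= (0.381×6.130^1.5) / (4.42×6.130) = 5.783/27.09 = 0.213.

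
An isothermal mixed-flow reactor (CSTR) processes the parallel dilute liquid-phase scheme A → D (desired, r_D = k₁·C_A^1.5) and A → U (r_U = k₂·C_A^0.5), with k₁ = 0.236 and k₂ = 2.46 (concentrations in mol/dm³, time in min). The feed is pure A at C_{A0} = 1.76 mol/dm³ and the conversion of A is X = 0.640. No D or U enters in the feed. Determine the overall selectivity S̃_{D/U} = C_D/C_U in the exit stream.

Exit C_A = C_{A0}(1−X) = 1.76×0.360 = 0.6336 mol/dm³.
A CSTR operates uniformly at the exit composition, giving r_D = 0.1190 and r_U = 1.958 (each k·C_A^n at C_A = 0.6336).
Overall selectivity = C_D/C_U = r_Dτ/(r_Uτ) = r_D/r_U = 0.0608.

0.0608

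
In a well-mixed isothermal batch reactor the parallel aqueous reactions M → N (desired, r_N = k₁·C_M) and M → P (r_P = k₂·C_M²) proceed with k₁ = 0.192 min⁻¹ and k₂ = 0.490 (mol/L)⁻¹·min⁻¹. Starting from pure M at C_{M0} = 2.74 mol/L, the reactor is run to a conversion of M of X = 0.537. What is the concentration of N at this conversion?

C_M = C_{M0}(1−X) = 1.269 mol/L.
Along a PFR/batch, dC_N/dC_M = −r_N/(r_N+r_P) = −k₁/(k₁+k₂·C_M).
Integrating from C_{M0} to C_M: C_N = (0.192/0.490)·ln[(0.192+0.490·2.74)/(0.192+0.490·1.27)] = 0.3918·ln(1.535/0.8136) = 0.2486 mol/L.

0.249 mol/L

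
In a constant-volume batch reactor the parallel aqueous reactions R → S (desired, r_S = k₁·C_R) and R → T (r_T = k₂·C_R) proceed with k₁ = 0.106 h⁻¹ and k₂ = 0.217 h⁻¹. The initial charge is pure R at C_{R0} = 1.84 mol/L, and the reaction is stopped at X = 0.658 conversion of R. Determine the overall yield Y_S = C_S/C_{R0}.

C_R = C_{R0}(1−X) = 0.6293 mol/L.
Both paths are first order in R, so the instantaneous fraction to S is constant: dC_S/d(−C_R) = k₁/(k₁+k₂) = 0.3282.
C_S = 0.3282·(C_{R0}−C_R) = 0.3282×1.211 = 0.397 mol/L.
Y_S = C_S/C_{R0} = 0.3973/1.84 = 0.216.

0.216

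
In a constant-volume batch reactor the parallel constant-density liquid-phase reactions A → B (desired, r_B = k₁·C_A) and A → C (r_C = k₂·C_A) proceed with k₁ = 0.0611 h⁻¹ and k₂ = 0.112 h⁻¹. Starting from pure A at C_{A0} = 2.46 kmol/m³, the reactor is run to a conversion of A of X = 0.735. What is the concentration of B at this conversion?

0.638 kmol/m³

C_A = C_{A0}(1−X) = 0.6519 kmol/m³.
Both paths are first order in A, so the instantaneous fraction to B is constant: dC_B/d(−C_A) = k₁/(k₁+k₂) = 0.3530.
C_B = 0.3530·(C_{A0}−C_A) = 0.3530×1.808 = 0.638 kmol/m³.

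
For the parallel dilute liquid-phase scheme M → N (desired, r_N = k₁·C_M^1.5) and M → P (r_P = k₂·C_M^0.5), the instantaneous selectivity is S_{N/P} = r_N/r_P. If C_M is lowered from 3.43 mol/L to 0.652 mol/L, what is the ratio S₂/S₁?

S_{N/P} = (k₁/k₂)·C_M, so S₂/S₁ = (C_{M,2}/C_{M,1}).
= 0.652/3.43 = 0.190.

0.190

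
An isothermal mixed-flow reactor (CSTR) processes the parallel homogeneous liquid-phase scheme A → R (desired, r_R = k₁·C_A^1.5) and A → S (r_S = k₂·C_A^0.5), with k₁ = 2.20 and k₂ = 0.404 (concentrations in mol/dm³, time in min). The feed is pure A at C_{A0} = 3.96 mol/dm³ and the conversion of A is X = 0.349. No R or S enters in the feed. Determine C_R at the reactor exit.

Exit C_A = C_{A0}(1−X) = 3.96×0.651 = 2.578 mol/dm³.
Rates in a CSTR are evaluated at the outlet concentration: r_R = 2.20×2.578^1.5 = 9.106, r_S = 0.404×2.578^0.5 = 0.6487.
Fraction of consumed A going to R: r_R/(r_R+r_S) = 0.9335.
C_R = 0.9335·C_{A0}·X = 0.9335×3.96×0.349 = 1.29 mol/dm³.

1.29 mol/dm³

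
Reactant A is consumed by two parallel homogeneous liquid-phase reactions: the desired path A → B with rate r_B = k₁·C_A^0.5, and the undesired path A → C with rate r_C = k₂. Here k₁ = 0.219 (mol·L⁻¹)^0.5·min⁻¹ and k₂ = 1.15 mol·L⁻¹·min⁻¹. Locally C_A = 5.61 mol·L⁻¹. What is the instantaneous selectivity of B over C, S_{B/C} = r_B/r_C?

S_{B/C} = r_B/r_C = (k₁·C_A^0.5)/(k₂) = (k₁/k₂)·C_A^0.5.
= (0.219×5.610^0.5) / (1.15) = 0.5187/1.150 = 0.451.
Since the desired path is higher order in A, keeping C_A high (PFR or concentrated feed) favours B.

0.451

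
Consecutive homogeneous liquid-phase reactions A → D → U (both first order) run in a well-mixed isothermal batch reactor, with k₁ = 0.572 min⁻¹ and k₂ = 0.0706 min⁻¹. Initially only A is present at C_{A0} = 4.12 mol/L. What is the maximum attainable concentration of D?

For a first-order series the maximum intermediate yield is C_{D,max}/C_{A0} = (k₁/k₂)^[k₂/(k₂−k₁)].
= (0.572/0.0706)^(0.0706/(0.0706−0.572)) = (8.102)^(-0.1408) = 0.7448.
C_{D,max} = 0.7448×4.12 = 3.07 mol/L.

3.07 mol/L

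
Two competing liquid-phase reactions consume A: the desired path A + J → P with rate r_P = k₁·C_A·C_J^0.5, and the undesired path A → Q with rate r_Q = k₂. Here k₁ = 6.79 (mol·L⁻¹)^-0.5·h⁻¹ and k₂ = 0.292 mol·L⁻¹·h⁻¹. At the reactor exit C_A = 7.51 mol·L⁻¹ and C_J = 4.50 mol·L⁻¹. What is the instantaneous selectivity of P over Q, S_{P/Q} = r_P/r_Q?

370

S_{P/Q} = r_P/r_Q = (k₁·C_A·C_J^0.5)/(k₂) = (k₁/k₂)·C_A·C_J^0.5.
= (6.79×7.510×4.500^0.5) / (0.292) = 108.2/0.2920 = 370.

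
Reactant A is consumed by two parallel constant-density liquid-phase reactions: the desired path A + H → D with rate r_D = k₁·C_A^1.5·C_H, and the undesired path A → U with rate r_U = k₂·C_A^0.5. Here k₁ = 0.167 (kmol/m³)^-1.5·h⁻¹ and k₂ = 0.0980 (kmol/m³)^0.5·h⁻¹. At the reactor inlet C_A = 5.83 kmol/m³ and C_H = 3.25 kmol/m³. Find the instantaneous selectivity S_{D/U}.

S_{D/U} = r_D/r_U = (k₁·C_A^1.5·C_H)/(k₂·C_A^0.5) = (k₁/k₂)·C_A·C_H.
= (0.167×5.830^1.5×3.250) / (0.0980×5.830^0.5) = 7.640/0.2366 = 32.3.

32.3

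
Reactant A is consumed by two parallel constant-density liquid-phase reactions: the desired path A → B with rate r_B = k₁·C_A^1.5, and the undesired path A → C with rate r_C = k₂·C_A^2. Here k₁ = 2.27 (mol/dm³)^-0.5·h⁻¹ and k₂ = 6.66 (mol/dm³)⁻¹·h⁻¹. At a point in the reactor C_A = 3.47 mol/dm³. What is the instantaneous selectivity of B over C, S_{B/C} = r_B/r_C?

S_{B/C} = r_B/r_C = (k₁·C_A^1.5)/(k₂·C_A^2) = (k₁/k₂)·C_A^-0.5.
= (2.27×3.470^1.5) / (6.66×3.470^2) = 14.67/80.19 = 0.183.
The undesired path is higher order in A, so low C_A (CSTR or dilute feed) favours B.

0.183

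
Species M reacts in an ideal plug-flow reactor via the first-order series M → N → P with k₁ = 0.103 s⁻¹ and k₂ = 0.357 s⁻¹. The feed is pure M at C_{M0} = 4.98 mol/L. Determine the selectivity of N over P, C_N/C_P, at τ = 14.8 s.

Solving the coupled first-order balances gives C_N(τ) = [k₁/(k₂−k₁)]·C_{M0}·(e^(−k₁τ) − e^(−k₂τ)).
e^(−k₁τ) = e^(−0.103×14.8) = e^(−1.524) = 0.2178; e^(−k₂τ) = e^(−5.284) = 0.005074.
C_N = 0.103×4.98/(0.357−0.103) × (0.2178−0.005074) = 2.019×0.2127 = 0.4295 mol/L.
C_M = C_{M0}e^(−k₁τ) = 1.084 mol/L, so C_P = C_{M0}−C_M−C_N = 3.466 mol/L; C_N/C_P = 0.124.

0.124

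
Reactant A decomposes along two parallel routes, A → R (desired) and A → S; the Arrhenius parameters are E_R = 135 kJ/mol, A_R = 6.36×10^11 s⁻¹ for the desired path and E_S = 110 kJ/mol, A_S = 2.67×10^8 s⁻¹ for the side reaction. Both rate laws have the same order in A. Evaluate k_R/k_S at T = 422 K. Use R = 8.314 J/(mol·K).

With equal orders, S_{R/S} = k_R/k_S = (A_R/A_S)·exp[(E_S−E_R)/(RT)].
(E_S−E_R)/(RT) = (110−135)×10³/(8.314×422) = -25000/3509 = -7.126.
k_R/k_S = (6.36×10^11/2.67×10^8)·exp(-7.126) = 2382 × 8.043×10^-4 = 1.92.

1.92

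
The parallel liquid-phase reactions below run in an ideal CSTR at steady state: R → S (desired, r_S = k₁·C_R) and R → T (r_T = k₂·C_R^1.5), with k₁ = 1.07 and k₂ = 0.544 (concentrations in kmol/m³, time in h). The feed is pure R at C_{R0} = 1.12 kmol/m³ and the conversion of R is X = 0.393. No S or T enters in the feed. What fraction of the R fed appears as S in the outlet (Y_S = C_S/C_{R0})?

Exit C_R = C_{R0}(1−X) = 1.12×0.607 = 0.6798 kmol/m³.
In a CSTR the entire volume is at exit conditions, so r_S = 1.07×0.6798 = 0.7274 and r_T = 0.544×0.6798^1.5 = 0.3049.
Fraction of consumed R going to S: r_S/(r_S+r_T) = 0.7046.
C_S = 0.7046·C_{R0}·X = 0.7046×1.12×0.393 = 0.310 kmol/m³; Y_S = C_S/C_{R0} = 0.277.

0.277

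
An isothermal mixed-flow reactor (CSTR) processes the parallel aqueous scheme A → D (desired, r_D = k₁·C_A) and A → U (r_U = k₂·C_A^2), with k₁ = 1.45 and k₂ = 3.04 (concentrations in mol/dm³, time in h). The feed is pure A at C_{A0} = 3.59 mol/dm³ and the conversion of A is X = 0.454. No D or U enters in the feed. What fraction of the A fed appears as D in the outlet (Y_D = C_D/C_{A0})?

0.0889

Exit C_A = C_{A0}(1−X) = 3.59×0.546 = 1.960 mol/dm³.
In a CSTR the entire volume is at exit conditions, so r_D = 1.45×1.960 = 2.842 and r_U = 3.04×1.960^2 = 11.68.
Fraction of consumed A going to D: r_D/(r_D+r_U) = 0.1957.
C_D = 0.1957·C_{A0}·X = 0.1957×3.59×0.454 = 0.319 mol/dm³; Y_D = C_D/C_{A0} = 0.0889.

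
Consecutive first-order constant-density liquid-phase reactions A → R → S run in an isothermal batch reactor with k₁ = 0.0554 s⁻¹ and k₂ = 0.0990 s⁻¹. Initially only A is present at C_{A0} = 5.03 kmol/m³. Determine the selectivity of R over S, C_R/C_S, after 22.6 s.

For first-order series with pure A initially, C_R(t) = k₁C_{A0}/(k₂−k₁)·(e^(−k₁t) − e^(−k₂t)).
e^(−k₁t) = e^(−0.0554×22.6) = e^(−1.252) = 0.2859; e^(−k₂t) = e^(−2.237) = 0.1067.
C_R = 0.0554×5.03/(0.0990−0.0554) × (0.2859−0.1067) = 6.391×0.1792 = 1.145 kmol/m³.
C_A = C_{A0}e^(−k₁t) = 1.438 kmol/m³, so C_S = C_{A0}−C_A−C_R = 2.447 kmol/m³; C_R/C_S = 0.468.

0.468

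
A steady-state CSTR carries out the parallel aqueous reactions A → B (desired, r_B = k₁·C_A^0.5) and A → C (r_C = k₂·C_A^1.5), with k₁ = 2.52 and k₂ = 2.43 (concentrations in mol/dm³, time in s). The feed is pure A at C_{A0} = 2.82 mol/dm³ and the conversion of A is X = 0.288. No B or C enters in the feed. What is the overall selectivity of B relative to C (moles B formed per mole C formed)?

Exit C_A = C_{A0}(1−X) = 2.82×0.712 = 2.008 mol/dm³.
A CSTR operates uniformly at the exit composition, giving r_B = 3.571 and r_C = 6.914 (each k·C_A^n at C_A = 2.008).
Overall selectivity = C_B/C_C = r_Bτ/(r_Cτ) = r_B/r_C = 0.516.

0.516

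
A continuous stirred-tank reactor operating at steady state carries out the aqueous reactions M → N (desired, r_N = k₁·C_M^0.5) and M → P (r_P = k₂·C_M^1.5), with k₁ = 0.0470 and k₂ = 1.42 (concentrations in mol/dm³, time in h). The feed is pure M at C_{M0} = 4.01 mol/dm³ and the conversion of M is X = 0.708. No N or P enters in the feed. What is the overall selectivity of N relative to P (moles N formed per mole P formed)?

Exit C_M = C_{M0}(1−X) = 4.01×0.292 = 1.171 mol/dm³.
Rates in a CSTR are evaluated at the outlet concentration: r_N = 0.0470×1.171^0.5 = 0.05086, r_P = 1.42×1.171^1.5 = 1.799.
Overall selectivity = C_N/C_P = r_Nτ/(r_Pτ) = r_N/r_P = 0.0283.

0.0283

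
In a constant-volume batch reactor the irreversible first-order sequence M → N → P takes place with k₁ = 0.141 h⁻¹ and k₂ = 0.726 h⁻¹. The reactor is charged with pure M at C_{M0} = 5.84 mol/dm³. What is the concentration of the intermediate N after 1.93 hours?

0.726 mol/dm³

Solving the coupled first-order balances gives C_N(t) = [k₁/(k₂−k₁)]·C_{M0}·(e^(−k₁t) − e^(−k₂t)).
e^(−k₁t) = e^(−0.141×1.93) = e^(−0.2721) = 0.7618; e^(−k₂t) = e^(−1.401) = 0.2463.
C_N = 0.141×5.84/(0.726−0.141) × (0.7618−0.2463) = 1.408×0.5154 = 0.7255 mol/dm³.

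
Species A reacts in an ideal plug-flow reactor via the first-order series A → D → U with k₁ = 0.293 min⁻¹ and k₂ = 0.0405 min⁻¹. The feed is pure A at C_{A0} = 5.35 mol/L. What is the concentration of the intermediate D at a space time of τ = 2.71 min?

2.76 mol/L

The intermediate concentration in a first-order A→B→C sequence is C_D = k₁C_{A0}(e^(−k₁τ) − e^(−k₂τ))/(k₂−k₁).
e^(−k₁τ) = e^(−0.293×2.71) = e^(−0.7940) = 0.4520; e^(−k₂τ) = e^(−0.1098) = 0.8961.
C_D = 0.293×5.35/(0.0405−0.293) × (0.4520−0.8961) = (-6.208)×(-0.4440) = 2.757 mol/L.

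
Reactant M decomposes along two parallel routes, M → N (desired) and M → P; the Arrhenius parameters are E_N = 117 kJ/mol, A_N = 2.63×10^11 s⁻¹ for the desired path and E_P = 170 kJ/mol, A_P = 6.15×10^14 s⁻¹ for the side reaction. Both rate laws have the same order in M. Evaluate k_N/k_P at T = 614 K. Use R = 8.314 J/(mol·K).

13.8

With equal orders, S_{N/P} = k_N/k_P = (A_N/A_P)·exp[(E_P−E_N)/(RT)].
(E_P−E_N)/(RT) = (170−117)×10³/(8.314×614) = 53000/5105 = 10.38.
k_N/k_P = (2.63×10^11/6.15×10^14)·exp(10.38) = 4.276×10^-4 × 32286 = 13.8.
Since E_N < E_P, lowering the temperature improves selectivity toward N.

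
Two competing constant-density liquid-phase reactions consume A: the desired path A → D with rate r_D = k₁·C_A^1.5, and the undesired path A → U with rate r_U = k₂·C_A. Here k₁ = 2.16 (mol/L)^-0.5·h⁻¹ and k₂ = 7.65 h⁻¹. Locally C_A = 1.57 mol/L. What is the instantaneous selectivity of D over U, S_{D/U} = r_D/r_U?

0.354

S_{D/U} = r_D/r_U = (k₁·C_A^1.5)/(k₂·C_A) = (k₁/k₂)·C_A^0.5.
= (2.16×1.570^1.5) / (7.65×1.570) = 4.249/12.01 = 0.354.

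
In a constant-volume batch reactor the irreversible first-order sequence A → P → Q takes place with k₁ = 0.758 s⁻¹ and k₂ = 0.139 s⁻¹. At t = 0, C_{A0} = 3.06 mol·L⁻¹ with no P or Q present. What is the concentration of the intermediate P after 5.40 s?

The intermediate concentration in a first-order A→B→C sequence is C_P = k₁C_{A0}(e^(−k₁t) − e^(−k₂t))/(k₂−k₁).
e^(−k₁t) = e^(−0.758×5.40) = e^(−4.093) = 0.01669; e^(−k₂t) = e^(−0.7506) = 0.4721.
C_P = 0.758×3.06/(0.139−0.758) × (0.01669−0.4721) = (-3.747)×(-0.4554) = 1.706 mol·L⁻¹.

1.71 mol·L⁻¹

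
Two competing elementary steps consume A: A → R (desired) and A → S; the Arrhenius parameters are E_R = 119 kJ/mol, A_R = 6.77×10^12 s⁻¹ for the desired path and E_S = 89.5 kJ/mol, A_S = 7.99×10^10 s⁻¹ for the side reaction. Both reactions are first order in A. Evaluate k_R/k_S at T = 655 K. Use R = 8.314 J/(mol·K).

k_R/k_S = (A_R/A_S)·exp[−(E_R−E_S)/(RT)] = (A_R/A_S)·exp[(E_S−E_R)/(RT)].
(E_S−E_R)/(RT) = (89.5−119)×10³/(8.314×655) = -29500/5446 = -5.417.
k_R/k_S = (6.77×10^12/7.99×10^10)·exp(-5.417) = 84.73 × 0.004440 = 0.376.

0.376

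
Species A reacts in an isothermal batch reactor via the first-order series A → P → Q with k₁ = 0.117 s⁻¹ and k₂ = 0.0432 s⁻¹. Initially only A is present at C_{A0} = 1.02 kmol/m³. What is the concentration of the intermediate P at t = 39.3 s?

Solving the coupled first-order balances gives C_P(t) = [k₁/(k₂−k₁)]·C_{A0}·(e^(−k₁t) − e^(−k₂t)).
e^(−k₁t) = e^(−0.117×39.3) = e^(−4.598) = 0.01007; e^(−k₂t) = e^(−1.698) = 0.1831.
C_P = 0.117×1.02/(0.0432−0.117) × (0.01007−0.1831) = (-1.617)×(-0.1730) = 0.2798 kmol/m³.

0.280 kmol/m³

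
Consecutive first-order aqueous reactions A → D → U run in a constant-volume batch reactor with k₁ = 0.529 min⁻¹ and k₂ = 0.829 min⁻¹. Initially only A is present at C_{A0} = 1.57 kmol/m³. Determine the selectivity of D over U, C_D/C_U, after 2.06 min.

0.700

The intermediate concentration in a first-order A→B→C sequence is C_D = k₁C_{A0}(e^(−k₁t) − e^(−k₂t))/(k₂−k₁).
e^(−k₁t) = e^(−0.529×2.06) = e^(−1.090) = 0.3363; e^(−k₂t) = e^(−1.708) = 0.1813.
C_D = 0.529×1.57/(0.829−0.529) × (0.3363−0.1813) = 2.768×0.1550 = 0.4292 kmol/m³.
C_A = C_{A0}e^(−k₁t) = 0.5280 kmol/m³, so C_U = C_{A0}−C_A−C_D = 0.6128 kmol/m³; C_D/C_U = 0.700.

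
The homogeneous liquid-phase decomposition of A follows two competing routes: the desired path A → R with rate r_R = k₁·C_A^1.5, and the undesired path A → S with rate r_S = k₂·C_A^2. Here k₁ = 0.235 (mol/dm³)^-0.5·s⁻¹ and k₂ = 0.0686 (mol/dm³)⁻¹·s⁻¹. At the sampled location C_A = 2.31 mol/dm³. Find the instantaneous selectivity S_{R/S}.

2.25

S_{R/S} = r_R/r_S = (k₁·C_A^1.5)/(k₂·C_A^2) = (k₁/k₂)·C_A^-0.5.
= (0.235×2.310^1.5) / (0.0686×2.310^2) = 0.8251/0.3661 = 2.25.
The undesired path is higher order in A, so low C_A (CSTR or dilute feed) favours R.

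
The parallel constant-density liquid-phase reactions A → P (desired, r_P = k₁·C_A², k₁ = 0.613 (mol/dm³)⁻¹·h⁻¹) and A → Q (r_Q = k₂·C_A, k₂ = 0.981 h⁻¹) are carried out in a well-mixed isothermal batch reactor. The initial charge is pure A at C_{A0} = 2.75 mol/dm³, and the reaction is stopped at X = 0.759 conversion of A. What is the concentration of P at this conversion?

C_A = C_{A0}(1−X) = 0.6627 mol/dm³.
Along a PFR/batch, dC_Q/dC_A = −r_Q/(r_P+r_Q) = −k₂/(k₂+k₁·C_A).
Integrating from C_{A0} to C_A: C_Q = (0.981/0.613)·ln[(0.981+0.613·2.75)/(0.981+0.613·0.663)] = 1.600·ln(2.667/1.387) = 1.046 mol/dm³.
Then C_P = (C_{A0}−C_A) − C_Q = 2.087 − 1.046 = 1.041 mol/dm³.

1.04 mol/dm³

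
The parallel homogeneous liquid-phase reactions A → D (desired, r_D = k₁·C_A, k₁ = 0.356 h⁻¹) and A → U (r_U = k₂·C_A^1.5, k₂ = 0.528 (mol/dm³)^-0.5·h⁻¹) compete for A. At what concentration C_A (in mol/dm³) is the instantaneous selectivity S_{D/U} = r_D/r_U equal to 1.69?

S_{D/U} = (k₁/k₂)·C_A^-0.5 ⇒ C_A = (S·k₂/k₁)^(-2).
= (1.69×0.528/0.356)^(-2) = (2.507)^(-2) = 0.159 mol/dm³.

0.159 mol/dm³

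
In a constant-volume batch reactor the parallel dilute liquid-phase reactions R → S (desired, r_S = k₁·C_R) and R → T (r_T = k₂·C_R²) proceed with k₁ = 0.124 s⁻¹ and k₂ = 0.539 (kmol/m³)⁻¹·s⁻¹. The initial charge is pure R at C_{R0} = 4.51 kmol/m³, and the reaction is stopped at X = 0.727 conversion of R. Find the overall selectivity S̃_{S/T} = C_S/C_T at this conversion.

C_R = C_{R0}(1−X) = 1.231 kmol/m³.
Along a PFR/batch, dC_S/dC_R = −r_S/(r_S+r_T) = −k₁/(k₁+k₂·C_R).
Integrating from C_{R0} to C_R: C_S = (0.124/0.539)·ln[(0.124+0.539·4.51)/(0.124+0.539·1.23)] = 0.2301·ln(2.555/0.7876) = 0.2707 kmol/m³.
C_T = (C_{R0}−C_R)−C_S = 3.008 kmol/m³; S̃_{S/T} = 0.2707/3.008 = 0.0900.

0.0900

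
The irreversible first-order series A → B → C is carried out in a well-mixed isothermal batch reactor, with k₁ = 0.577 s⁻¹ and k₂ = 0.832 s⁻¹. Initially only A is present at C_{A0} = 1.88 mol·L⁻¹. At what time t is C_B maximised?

Setting dC_B/dt = 0 gives t_opt = ln(k₂/k₁)/(k₂−k₁).
= ln(0.832/0.577)/(0.832−0.577) = ln(1.442)/0.2550 = 0.3660/0.2550 = 1.44 s.

1.44 s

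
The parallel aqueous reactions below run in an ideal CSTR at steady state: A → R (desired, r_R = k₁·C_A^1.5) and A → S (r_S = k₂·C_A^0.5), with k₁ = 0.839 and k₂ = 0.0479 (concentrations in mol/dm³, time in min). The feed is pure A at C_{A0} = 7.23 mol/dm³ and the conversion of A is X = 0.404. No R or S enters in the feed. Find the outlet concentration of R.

2.88 mol/dm³

Exit C_A = C_{A0}(1−X) = 7.23×0.596 = 4.309 mol/dm³.
Rates in a CSTR are evaluated at the outlet concentration: r_R = 0.839×4.309^1.5 = 7.505, r_S = 0.0479×4.309^0.5 = 0.09943.
Fraction of consumed A going to R: r_R/(r_R+r_S) = 0.9869.
C_R = 0.9869·C_{A0}·X = 0.9869×7.23×0.404 = 2.88 mol/dm³.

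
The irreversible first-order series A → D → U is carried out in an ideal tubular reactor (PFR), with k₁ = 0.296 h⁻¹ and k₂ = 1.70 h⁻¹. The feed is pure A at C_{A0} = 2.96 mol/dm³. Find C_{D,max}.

0.357 mol/dm³

Evaluating C_D at τ_opt = ln(k₂/k₁)/(k₂−k₁) gives C_{D,max}/C_{A0} = (k₁/k₂)^[k₂/(k₂−k₁)].
= (0.296/1.70)^(1.70/(1.70−0.296)) = (0.1741)^(1.211) = 0.1204.
C_{D,max} = 0.1204×2.96 = 0.357 mol/dm³.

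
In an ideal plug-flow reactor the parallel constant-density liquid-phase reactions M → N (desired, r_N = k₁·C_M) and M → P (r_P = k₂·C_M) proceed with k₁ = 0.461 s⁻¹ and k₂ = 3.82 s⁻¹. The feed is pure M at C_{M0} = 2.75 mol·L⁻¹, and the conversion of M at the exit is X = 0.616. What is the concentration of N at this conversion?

0.182 mol·L⁻¹

C_M = C_{M0}(1−X) = 1.056 mol·L⁻¹.
Both paths are first order in M, so the instantaneous fraction to N is constant: dC_N/d(−C_M) = k₁/(k₁+k₂) = 0.1077.
C_N = 0.1077·(C_{M0}−C_M) = 0.1077×1.694 = 0.182 mol·L⁻¹.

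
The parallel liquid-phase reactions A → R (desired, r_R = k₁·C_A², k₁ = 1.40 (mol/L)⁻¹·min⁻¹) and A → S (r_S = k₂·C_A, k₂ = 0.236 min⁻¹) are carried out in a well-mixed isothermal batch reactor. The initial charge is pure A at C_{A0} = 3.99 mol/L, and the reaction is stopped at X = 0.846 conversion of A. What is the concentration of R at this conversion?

C_A = C_{A0}(1−X) = 0.6145 mol/L.
Along a PFR/batch, dC_S/dC_A = −r_S/(r_R+r_S) = −k₂/(k₂+k₁·C_A).
Integrating from C_{A0} to C_A: C_S = (0.236/1.40)·ln[(0.236+1.40·3.99)/(0.236+1.40·0.614)] = 0.1686·ln(5.822/1.096) = 0.2815 mol/L.
Then C_R = (C_{A0}−C_A) − C_S = 3.376 − 0.2815 = 3.094 mol/L.

3.09 mol/L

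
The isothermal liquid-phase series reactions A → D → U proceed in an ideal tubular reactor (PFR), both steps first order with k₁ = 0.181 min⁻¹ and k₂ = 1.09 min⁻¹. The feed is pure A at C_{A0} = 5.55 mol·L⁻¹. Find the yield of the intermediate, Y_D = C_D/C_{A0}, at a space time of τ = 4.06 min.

Solving the coupled first-order balances gives C_D(τ) = [k₁/(k₂−k₁)]·C_{A0}·(e^(−k₁τ) − e^(−k₂τ)).
e^(−k₁τ) = e^(−0.181×4.06) = e^(−0.7349) = 0.4796; e^(−k₂τ) = e^(−4.425) = 0.01197.
C_D = 0.181×5.55/(1.09−0.181) × (0.4796−0.01197) = 1.105×0.4676 = 0.5168 mol·L⁻¹.
Y_D = C_D/C_{A0} = 0.5168/5.55 = 0.0931.

0.0931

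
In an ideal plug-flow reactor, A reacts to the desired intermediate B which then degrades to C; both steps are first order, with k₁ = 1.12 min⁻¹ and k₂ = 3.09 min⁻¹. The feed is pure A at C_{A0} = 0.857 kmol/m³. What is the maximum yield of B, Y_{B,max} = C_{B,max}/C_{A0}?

At the optimum, C_{B,max}/C_{A0} = (k₁/k₂)^[k₂/(k₂−k₁)].
= (1.12/3.09)^(3.09/(3.09−1.12)) = (0.3625)^(1.569) = 0.2036.

0.204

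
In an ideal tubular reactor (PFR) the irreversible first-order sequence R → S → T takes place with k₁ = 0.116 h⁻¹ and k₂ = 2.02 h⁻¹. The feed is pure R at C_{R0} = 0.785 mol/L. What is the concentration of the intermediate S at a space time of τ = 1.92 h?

Solving the coupled first-order balances gives C_S(τ) = [k₁/(k₂−k₁)]·C_{R0}·(e^(−k₁τ) − e^(−k₂τ)).
e^(−k₁τ) = e^(−0.116×1.92) = e^(−0.2227) = 0.8003; e^(−k₂τ) = e^(−3.878) = 0.02068.
C_S = 0.116×0.785/(2.02−0.116) × (0.8003−0.02068) = 0.04783×0.7797 = 0.03729 mol/L.

0.0373 mol/L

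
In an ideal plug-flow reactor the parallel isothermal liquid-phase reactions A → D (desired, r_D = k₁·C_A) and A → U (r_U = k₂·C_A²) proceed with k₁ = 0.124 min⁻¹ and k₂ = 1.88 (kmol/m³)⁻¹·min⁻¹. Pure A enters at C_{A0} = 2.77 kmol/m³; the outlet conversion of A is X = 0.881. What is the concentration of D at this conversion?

0.130 kmol/m³

C_A = C_{A0}(1−X) = 0.3296 kmol/m³.
Along a PFR/batch, dC_D/dC_A = −r_D/(r_D+r_U) = −k₁/(k₁+k₂·C_A).
Integrating from C_{A0} to C_A: C_D = (0.124/1.88)·ln[(0.124+1.88·2.77)/(0.124+1.88·0.330)] = 0.06596·ln(5.332/0.7437) = 0.1299 kmol/m³.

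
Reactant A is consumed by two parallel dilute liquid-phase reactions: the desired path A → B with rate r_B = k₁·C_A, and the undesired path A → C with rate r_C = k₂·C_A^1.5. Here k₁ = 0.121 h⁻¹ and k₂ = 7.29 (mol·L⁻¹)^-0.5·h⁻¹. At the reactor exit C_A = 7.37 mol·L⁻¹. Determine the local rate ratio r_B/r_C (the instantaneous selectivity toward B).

S_{B/C} = r_B/r_C = (k₁·C_A)/(k₂·C_A^1.5) = (k₁/k₂)·C_A^-0.5.
= (0.121×7.370) / (7.29×7.370^1.5) = 0.8918/145.9 = 0.00611.
The undesired path is higher order in A, so low C_A (CSTR or dilute feed) favours B.

0.00611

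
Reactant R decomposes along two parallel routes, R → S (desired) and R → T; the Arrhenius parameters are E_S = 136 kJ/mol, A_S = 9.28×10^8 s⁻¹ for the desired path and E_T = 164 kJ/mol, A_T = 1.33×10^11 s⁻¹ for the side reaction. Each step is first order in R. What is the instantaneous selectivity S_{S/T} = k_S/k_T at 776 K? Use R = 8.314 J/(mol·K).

0.535

Since both paths have the same order in R, the concentration cancels and S_{S/T} = k_S/k_T = (A_S/A_T)·exp[(E_T−E_S)/(RT)].
(E_T−E_S)/(RT) = (164−136)×10³/(8.314×776) = 28000/6452 = 4.340.
k_S/k_T = (9.28×10^8/1.33×10^11)·exp(4.340) = 0.006977 × 76.70 = 0.535.
Since E_S < E_T, lowering the temperature improves selectivity toward S.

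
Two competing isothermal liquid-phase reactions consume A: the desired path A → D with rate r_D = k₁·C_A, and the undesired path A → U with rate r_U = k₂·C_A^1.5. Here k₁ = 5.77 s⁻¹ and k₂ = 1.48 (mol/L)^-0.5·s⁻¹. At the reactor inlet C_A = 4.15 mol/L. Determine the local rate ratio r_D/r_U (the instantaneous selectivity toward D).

1.91

S_{D/U} = r_D/r_U = (k₁·C_A)/(k₂·C_A^1.5) = (k₁/k₂)·C_A^-0.5.
= (5.77×4.150) / (1.48×4.150^1.5) = 23.95/12.51 = 1.91.
The undesired path is higher order in A, so low C_A (CSTR or dilute feed) favours D.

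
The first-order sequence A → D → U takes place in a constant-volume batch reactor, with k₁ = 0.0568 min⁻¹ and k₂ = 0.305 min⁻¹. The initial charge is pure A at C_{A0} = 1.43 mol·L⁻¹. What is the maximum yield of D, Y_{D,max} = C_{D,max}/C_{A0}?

For a first-order series the maximum intermediate yield is C_{D,max}/C_{A0} = (k₁/k₂)^[k₂/(k₂−k₁)].
= (0.0568/0.305)^(0.305/(0.305−0.0568)) = (0.1862)^(1.229) = 0.1268.

0.127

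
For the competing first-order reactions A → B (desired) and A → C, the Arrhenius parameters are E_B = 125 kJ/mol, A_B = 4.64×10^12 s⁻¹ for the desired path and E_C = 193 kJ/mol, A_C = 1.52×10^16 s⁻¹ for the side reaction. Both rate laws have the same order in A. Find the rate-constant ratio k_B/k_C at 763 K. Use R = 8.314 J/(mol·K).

13.8

With equal orders, S_{B/C} = k_B/k_C = (A_B/A_C)·exp[(E_C−E_B)/(RT)].
(E_C−E_B)/(RT) = (193−125)×10³/(8.314×763) = 68000/6344 = 10.72.
k_B/k_C = (4.64×10^12/1.52×10^16)·exp(10.72) = 3.053×10^-4 × 45229 = 13.8.
Since E_B < E_C, lowering the temperature improves selectivity toward B.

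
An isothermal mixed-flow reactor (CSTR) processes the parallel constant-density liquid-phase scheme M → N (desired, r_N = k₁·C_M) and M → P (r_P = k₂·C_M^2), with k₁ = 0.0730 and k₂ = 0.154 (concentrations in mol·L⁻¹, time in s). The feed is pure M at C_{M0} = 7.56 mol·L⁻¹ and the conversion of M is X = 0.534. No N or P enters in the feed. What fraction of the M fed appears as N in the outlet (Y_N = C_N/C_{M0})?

Exit C_M = C_{M0}(1−X) = 7.56×0.466 = 3.523 mol·L⁻¹.
Rates in a CSTR are evaluated at the outlet concentration: r_N = 0.0730×3.523 = 0.2572, r_P = 0.154×3.523^2 = 1.911.
Fraction of consumed M going to N: r_N/(r_N+r_P) = 0.1186.
C_N = 0.1186·C_{M0}·X = 0.1186×7.56×0.534 = 0.479 mol·L⁻¹; Y_N = C_N/C_{M0} = 0.0633.

0.0633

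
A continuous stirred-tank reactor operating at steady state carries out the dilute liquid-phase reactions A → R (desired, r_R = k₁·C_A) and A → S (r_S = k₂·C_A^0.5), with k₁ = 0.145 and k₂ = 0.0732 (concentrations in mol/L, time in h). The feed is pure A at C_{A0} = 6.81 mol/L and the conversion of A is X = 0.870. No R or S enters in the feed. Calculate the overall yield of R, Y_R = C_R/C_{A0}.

Exit C_A = C_{A0}(1−X) = 6.81×0.130 = 0.8853 mol/L.
Rates in a CSTR are evaluated at the outlet concentration: r_R = 0.145×0.8853 = 0.1284, r_S = 0.0732×0.8853^0.5 = 0.06887.
Fraction of consumed A going to R: r_R/(r_R+r_S) = 0.6508.
C_R = 0.6508·C_{A0}·X = 0.6508×6.81×0.870 = 3.86 mol/L; Y_R = C_R/C_{A0} = 0.566.

0.566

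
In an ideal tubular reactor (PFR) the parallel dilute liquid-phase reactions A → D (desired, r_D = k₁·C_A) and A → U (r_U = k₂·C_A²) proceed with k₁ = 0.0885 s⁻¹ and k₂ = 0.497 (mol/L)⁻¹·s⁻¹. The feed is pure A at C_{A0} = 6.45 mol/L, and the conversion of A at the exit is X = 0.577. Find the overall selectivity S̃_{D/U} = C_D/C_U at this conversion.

C_A = C_{A0}(1−X) = 2.728 mol/L.
Along a PFR/batch, dC_D/dC_A = −r_D/(r_D+r_U) = −k₁/(k₁+k₂·C_A).
Integrating from C_{A0} to C_A: C_D = (0.0885/0.497)·ln[(0.0885+0.497·6.45)/(0.0885+0.497·2.73)] = 0.1781·ln(3.294/1.444) = 0.1468 mol/L.
C_U = (C_{A0}−C_A)−C_D = 3.575 mol/L; S̃_{D/U} = 0.1468/3.575 = 0.0411.

0.0411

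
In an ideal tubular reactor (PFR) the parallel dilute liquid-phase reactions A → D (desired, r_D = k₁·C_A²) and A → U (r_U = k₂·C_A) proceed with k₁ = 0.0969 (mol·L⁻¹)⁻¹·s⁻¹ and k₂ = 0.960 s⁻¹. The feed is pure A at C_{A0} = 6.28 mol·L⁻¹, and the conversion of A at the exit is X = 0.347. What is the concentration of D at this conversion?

0.747 mol·L⁻¹

C_A = C_{A0}(1−X) = 4.101 mol·L⁻¹.
Along a PFR/batch, dC_U/dC_A = −r_U/(r_D+r_U) = −k₂/(k₂+k₁·C_A).
Integrating from C_{A0} to C_A: C_U = (0.960/0.0969)·ln[(0.960+0.0969·6.28)/(0.960+0.0969·4.10)] = 9.907·ln(1.569/1.357) = 1.432 mol·L⁻¹.
Then C_D = (C_{A0}−C_A) − C_U = 2.179 − 1.432 = 0.7467 mol·L⁻¹.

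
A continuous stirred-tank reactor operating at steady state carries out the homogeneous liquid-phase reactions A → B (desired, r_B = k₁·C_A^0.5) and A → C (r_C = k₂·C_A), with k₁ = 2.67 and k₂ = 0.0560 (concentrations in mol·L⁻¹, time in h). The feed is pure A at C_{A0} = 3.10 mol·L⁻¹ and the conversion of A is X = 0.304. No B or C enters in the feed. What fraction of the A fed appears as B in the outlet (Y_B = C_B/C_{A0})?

0.295

Exit C_A = C_{A0}(1−X) = 3.10×0.696 = 2.158 mol·L⁻¹.
A CSTR operates uniformly at the exit composition, giving r_B = 3.922 and r_C = 0.1208 (each k·C_A^n at C_A = 2.158).
Fraction of consumed A going to B: r_B/(r_B+r_C) = 0.9701.
C_B = 0.9701·C_{A0}·X = 0.9701×3.10×0.304 = 0.914 mol·L⁻¹; Y_B = C_B/C_{A0} = 0.295.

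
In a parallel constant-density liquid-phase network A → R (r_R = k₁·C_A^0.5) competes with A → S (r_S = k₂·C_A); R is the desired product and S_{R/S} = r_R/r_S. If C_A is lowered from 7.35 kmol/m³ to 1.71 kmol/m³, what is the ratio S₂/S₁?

S_{R/S} = (k₁/k₂)·C_A^-0.5, so S₂/S₁ = (C_{A,2}/C_{A,1})^-0.5.
= (1.71/7.35)^(-0.5) = (0.2327)^(-0.5) = 2.07.

2.07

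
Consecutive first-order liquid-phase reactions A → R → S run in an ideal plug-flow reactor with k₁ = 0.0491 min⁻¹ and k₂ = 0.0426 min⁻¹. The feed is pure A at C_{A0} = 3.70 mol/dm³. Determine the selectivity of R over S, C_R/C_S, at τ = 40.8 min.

0.557

The intermediate concentration in a first-order A→B→C sequence is C_R = k₁C_{A0}(e^(−k₁τ) − e^(−k₂τ))/(k₂−k₁).
e^(−k₁τ) = e^(−0.0491×40.8) = e^(−2.003) = 0.1349; e^(−k₂τ) = e^(−1.738) = 0.1759.
C_R = 0.0491×3.70/(0.0426−0.0491) × (0.1349−0.1759) = (-27.95)×(-0.04097) = 1.145 mol/dm³.
C_A = C_{A0}e^(−k₁τ) = 0.4991 mol/dm³, so C_S = C_{A0}−C_A−C_R = 2.056 mol/dm³; C_R/C_S = 0.557.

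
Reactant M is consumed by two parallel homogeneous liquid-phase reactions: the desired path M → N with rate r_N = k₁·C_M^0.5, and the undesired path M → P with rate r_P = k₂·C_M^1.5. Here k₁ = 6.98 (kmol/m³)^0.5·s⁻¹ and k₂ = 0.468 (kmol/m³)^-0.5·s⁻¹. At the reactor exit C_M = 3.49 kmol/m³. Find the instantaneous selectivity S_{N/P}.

4.27

S_{N/P} = r_N/r_P = (k₁·C_M^0.5)/(k₂·C_M^1.5) = (k₁/k₂)·C_M⁻¹.
= (6.98×3.490^0.5) / (0.468×3.490^1.5) = 13.04/3.051 = 4.27.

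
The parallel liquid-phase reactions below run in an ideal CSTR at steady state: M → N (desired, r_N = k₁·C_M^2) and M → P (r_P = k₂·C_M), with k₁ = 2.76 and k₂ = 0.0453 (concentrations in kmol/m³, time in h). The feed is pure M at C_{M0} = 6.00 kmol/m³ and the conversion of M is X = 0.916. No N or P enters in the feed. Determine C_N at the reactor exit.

5.32 kmol/m³

Exit C_M = C_{M0}(1−X) = 6.00×0.0840 = 0.5040 kmol/m³.
Rates in a CSTR are evaluated at the outlet concentration: r_N = 2.76×0.5040^2 = 0.7011, r_P = 0.0453×0.5040 = 0.02283.
Fraction of consumed M going to N: r_N/(r_N+r_P) = 0.9685.
C_N = 0.9685·C_{M0}·X = 0.9685×6.00×0.916 = 5.32 kmol/m³.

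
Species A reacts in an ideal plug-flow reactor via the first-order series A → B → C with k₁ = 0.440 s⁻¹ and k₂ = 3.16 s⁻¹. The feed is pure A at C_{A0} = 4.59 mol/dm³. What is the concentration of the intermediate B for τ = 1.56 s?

Solving the coupled first-order balances gives C_B(τ) = [k₁/(k₂−k₁)]·C_{A0}·(e^(−k₁τ) − e^(−k₂τ)).
e^(−k₁τ) = e^(−0.440×1.56) = e^(−0.6864) = 0.5034; e^(−k₂τ) = e^(−4.930) = 0.007229.
C_B = 0.440×4.59/(3.16−0.440) × (0.5034−0.007229) = 0.7425×0.4962 = 0.3684 mol/dm³.

0.368 mol/dm³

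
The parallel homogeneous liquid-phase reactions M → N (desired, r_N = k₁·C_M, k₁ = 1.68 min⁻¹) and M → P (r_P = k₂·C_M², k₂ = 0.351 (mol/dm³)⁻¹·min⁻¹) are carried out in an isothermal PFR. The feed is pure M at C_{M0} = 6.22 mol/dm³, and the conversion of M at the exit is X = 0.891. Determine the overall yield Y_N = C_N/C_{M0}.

C_M = C_{M0}(1−X) = 0.6780 mol/dm³.
Along a PFR/batch, dC_N/dC_M = −r_N/(r_N+r_P) = −k₁/(k₁+k₂·C_M).
Integrating from C_{M0} to C_M: C_N = (1.68/0.351)·ln[(1.68+0.351·6.22)/(1.68+0.351·0.678)] = 4.786·ln(3.863/1.918) = 3.352 mol/dm³.
Y_N = C_N/C_{M0} = 3.352/6.22 = 0.539.

0.539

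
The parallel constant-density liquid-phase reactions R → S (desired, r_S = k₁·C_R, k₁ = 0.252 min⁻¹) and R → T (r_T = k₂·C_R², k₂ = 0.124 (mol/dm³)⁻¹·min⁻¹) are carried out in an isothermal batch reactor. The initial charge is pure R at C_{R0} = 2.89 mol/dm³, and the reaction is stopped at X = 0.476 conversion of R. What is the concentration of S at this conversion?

0.666 mol/dm³

C_R = C_{R0}(1−X) = 1.514 mol/dm³.
Along a PFR/batch, dC_S/dC_R = −r_S/(r_S+r_T) = −k₁/(k₁+k₂·C_R).
Integrating from C_{R0} to C_R: C_S = (0.252/0.124)·ln[(0.252+0.124·2.89)/(0.252+0.124·1.51)] = 2.032·ln(0.6104/0.4398) = 0.6661 mol/dm³.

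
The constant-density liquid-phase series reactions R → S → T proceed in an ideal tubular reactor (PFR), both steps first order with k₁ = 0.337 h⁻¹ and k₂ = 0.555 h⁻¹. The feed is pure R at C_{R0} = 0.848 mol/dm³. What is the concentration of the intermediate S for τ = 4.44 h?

0.182 mol/dm³

For first-order series with pure R initially, C_S(τ) = k₁C_{R0}/(k₂−k₁)·(e^(−k₁τ) − e^(−k₂τ)).
e^(−k₁τ) = e^(−0.337×4.44) = e^(−1.496) = 0.2240; e^(−k₂τ) = e^(−2.464) = 0.08508.
C_S = 0.337×0.848/(0.555−0.337) × (0.2240−0.08508) = 1.311×0.1389 = 0.1821 mol/dm³.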